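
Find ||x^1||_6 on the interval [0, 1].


Step 1: ||f||_6 = (integral_0^1 |x^1|^6 dx)^(1/6)
     = (integral_0^1 x^6 dx)^(1/6)
Step 2: integral_0^1 x^6 dx = [x^7/(7)] from 0 to 1 = 1^7/7
     = 1/7 = 0.142857
Step 3: ||f||_6 = (0.142857)^(1/6) = 0.72302


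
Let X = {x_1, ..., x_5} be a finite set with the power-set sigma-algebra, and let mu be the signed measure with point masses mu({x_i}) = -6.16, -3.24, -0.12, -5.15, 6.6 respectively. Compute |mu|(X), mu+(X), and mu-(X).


Step 1: Every measurable set is a union of atoms (the cells / points), so a Hahn decomposition is
  obtained by grouping atoms by sign: P = union of atoms with mu > 0, N = union of the remaining atoms.
  Atoms in P (indices): 5;  atoms in N (indices): 1, 2, 3, 4
  Positive values: 6.6
  Negative values: -6.16, -3.24, -0.12, -5.15
Step 2: mu+(X) = mu(P) = sum of positive atom values = 6.6
Step 3: mu-(X) = -mu(N) = sum of |negative atom values| = 14.67
Step 4: |mu|(X) = mu+(X) + mu-(X) = 6.6 + 14.67 = 21.27


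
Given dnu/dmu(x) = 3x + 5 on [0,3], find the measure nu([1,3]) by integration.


nu(A) = integral_A (dnu/dmu) dmu = integral_1^3 (3x + 5) dx
Step 1: Antiderivative F(x) = (3/2)x^2 + 5x
Step 2: F(3) = (3/2)*3^2 + 5*3 = 13.5 + 15 = 28.5
Step 3: F(1) = (3/2)*1^2 + 5*1 = 1.5 + 5 = 6.5
Step 4: nu([1,3]) = F(3) - F(1) = 28.5 - 6.5 = 22


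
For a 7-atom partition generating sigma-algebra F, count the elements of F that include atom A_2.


Each element of F is a union of some subset S of the 7 atoms.
The element contains A_2 iff A_2 is in S.
So we count subsets S of {A_1,...,A_7} with A_2 in S: choose freely among the other 6 atoms.
Count = 2^(7-1) = 2^6 = 64.


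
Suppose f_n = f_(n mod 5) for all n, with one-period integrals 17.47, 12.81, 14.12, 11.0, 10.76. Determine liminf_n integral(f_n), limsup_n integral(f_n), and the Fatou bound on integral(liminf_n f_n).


The sequence (integral(f_n)) is periodic with period 5, repeating the values 17.47, 12.81, 14.12, 11.0, 10.76 indefinitely.
Step 1: For a periodic sequence, every tail (a_m, a_(m+1), ...) contains all 5 period values infinitely often.
Step 2: Hence inf of every tail = min of the period values = min(17.47, 12.81, 14.12, 11.0, 10.76) = 10.76.
        liminf_n integral(f_n) = sup over m of (inf of tail from m) = 10.76.
Step 3: Similarly sup of every tail = max of the period values = 17.47.
        limsup_n integral(f_n) = 17.47.
Step 4: Fatou's lemma: integral(liminf_n f_n) <= liminf_n integral(f_n) = 10.76.
        So the integral of the pointwise liminf is at most 10.76.


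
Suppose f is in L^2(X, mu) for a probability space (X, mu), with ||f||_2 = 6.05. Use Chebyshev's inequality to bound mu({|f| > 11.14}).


Chebyshev/Markov inequality: mu(|f| > eps) <= (||f||_p / eps)^p
Step 1: ||f||_2 / eps = 6.05 / 11.14 = 0.543088
Step 2: Raise to power p = 2:
  (0.543088)^2 = 0.294945
Step 3: Therefore mu(|f| > 11.14) <= 0.294945


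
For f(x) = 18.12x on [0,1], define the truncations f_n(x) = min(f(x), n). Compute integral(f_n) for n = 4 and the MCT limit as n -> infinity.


f(x) = 18.12x on [0,1]; f_n(x) = min(18.12x, n). At n = 4:
Step 1: f(x) reaches 4 at x = 4/18.12 = 0.220751
Step 2: integral(f_4) = integral(18.12x, 0, 0.220751) + integral(4, 0.220751, 1)
       = 18.12*0.220751^2/2 + 4*(1 - 0.220751)
       = 0.441501 + 3.116998
       = 3.558499
Step 3: As n -> infinity, f_n increases to f, so by MCT integral(f_n) -> integral(f) = 18.12/2 = 9.06.
Convergence: integral(f_4) = 3.558499 -> 9.06 as n -> infinity


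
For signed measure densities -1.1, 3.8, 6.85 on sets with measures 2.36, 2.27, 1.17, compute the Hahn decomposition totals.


Step 1: Compute signed measure on each set:
  Set 1: -1.1 * 2.36 = -2.596
  Set 2: 3.8 * 2.27 = 8.626
  Set 3: 6.85 * 1.17 = 8.0145
Step 2: Total signed measure = (-2.596) + (8.626) + (8.0145)
     = 14.0445
Step 3: Positive part mu+(X) = sum of positive contributions = 16.6405
Step 4: Negative part mu-(X) = |sum of negative contributions| = 2.596


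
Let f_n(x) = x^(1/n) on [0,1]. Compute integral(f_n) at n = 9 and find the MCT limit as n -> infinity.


At n = 9: f_9(x) = x^(1/9).
Step 1: integral(x^(1/9), 0, 1) = [x^(1/9+1) / (1/9+1)] from 0 to 1
     = 1 / (1/9 + 1) = 1 / ((9+1)/9) = 9/(9+1)
     = 9/10 = 0.9
Step 2: As n -> infinity, f_n(x) = x^(1/n) -> 1 for x in (0,1], and f_n is increasing in n.
By MCT, lim_n integral(f_n) = integral(lim_n f_n) = integral(1, 0, 1) = 1.
Step 3: Verify convergence: 9/10 = 0.9 -> 1


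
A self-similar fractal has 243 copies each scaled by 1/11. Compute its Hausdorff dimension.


For a self-similar set with N copies scaled by 1/r:
dim_H = log(N)/log(r) = log(243)/log(11)
= 5.493061/2.397895
= 2.290785


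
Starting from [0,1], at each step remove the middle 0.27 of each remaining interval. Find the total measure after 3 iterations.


Step 1: At each step, fraction remaining = 1 - 0.27 = 0.73
Step 2: After 3 steps, measure = (0.73)^3
Step 3: Computing the power step by step:
  After step 1: 0.73
  After step 2: 0.5329
  After step 3: 0.389017
Result = 0.389017


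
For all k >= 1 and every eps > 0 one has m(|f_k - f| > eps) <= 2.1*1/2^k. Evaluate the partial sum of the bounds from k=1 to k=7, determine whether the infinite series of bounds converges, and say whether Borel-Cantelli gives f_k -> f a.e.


Step 1: List the terms 2.1*1/2^k for k = 1 to 7:
  k=1: 1.05
  k=2: 0.525
  k=3: 0.2625
  k=4: 0.13125
  k=5: 0.065625
  k=6: 0.032813
  k=7: 0.016406
Step 2: Partial sum = 1.05 + 0.525 + 0.2625 + 0.13125 + 0.065625 + 0.032813 + 0.016406
     = 2.083594
Step 3: The full series sum_(k>=1) 2.1*1/2^k converges (geometric series with ratio 1/2 < 1; a constant multiple of a convergent series converges).
Step 4: Fix eps > 0. Since sum_k m(|f_k - f| > eps) < infinity, the Borel-Cantelli lemma gives
        m(limsup_k {|f_k - f| > eps}) = 0, i.e. for a.e. x, |f_k(x) - f(x)| <= eps for all large k.
        Applying this with eps = 1/j for j = 1, 2, ... and intersecting the countably many full-measure sets,
        for a.e. x we get limsup_k |f_k(x) - f(x)| <= 1/j for every j, hence f_k -> f almost everywhere.
Conclusion: series converges; Borel-Cantelli yields f_k -> f a.e.


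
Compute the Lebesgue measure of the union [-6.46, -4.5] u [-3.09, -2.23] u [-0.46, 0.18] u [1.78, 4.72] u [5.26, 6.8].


For pairwise disjoint intervals, m(union) = sum of lengths.
= (-4.5 - -6.46) + (-2.23 - -3.09) + (0.18 - -0.46) + (4.72 - 1.78) + (6.8 - 5.26)
= 1.96 + 0.86 + 0.64 + 2.94 + 1.54
= 7.94


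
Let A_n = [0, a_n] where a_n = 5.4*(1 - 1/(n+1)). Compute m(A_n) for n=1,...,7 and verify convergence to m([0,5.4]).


By continuity of measure from below: if A_n increases to A, then m(A_n) -> m(A).
Here A = [0, 5.4], so m(A) = 5.4
Step 1: a_1 = 5.4*(1 - 1/2) = 2.7, m(A_1) = 2.7
Step 2: a_2 = 5.4*(1 - 1/3) = 3.6, m(A_2) = 3.6
Step 3: a_3 = 5.4*(1 - 1/4) = 4.05, m(A_3) = 4.05
Step 4: a_4 = 5.4*(1 - 1/5) = 4.32, m(A_4) = 4.32
Step 5: a_5 = 5.4*(1 - 1/6) = 4.5, m(A_5) = 4.5
Step 6: a_6 = 5.4*(1 - 1/7) = 4.6286, m(A_6) = 4.6286
Step 7: a_7 = 5.4*(1 - 1/8) = 4.725, m(A_7) = 4.725
Limit: m(A_n) -> m([0,5.4]) = 5.4


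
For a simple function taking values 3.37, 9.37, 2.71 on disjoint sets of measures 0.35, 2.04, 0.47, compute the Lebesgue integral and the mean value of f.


Step 1: Integral = sum(value_i * measure_i)
= 3.37*0.35 + 9.37*2.04 + 2.71*0.47
= 1.1795 + 19.1148 + 1.2737
= 21.568
Step 2: Total measure of domain = 0.35 + 2.04 + 0.47 = 2.86
Step 3: Average value = 21.568 / 2.86 = 7.541259


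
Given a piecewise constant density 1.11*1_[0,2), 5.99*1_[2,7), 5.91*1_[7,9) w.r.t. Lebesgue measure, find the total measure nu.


Integrate each piece of the Radon-Nikodym derivative:
Step 1: integral_0^2 1.11 dx = 1.11*(2-0) = 1.11*2 = 2.22
Step 2: integral_2^7 5.99 dx = 5.99*(7-2) = 5.99*5 = 29.95
Step 3: integral_7^9 5.91 dx = 5.91*(9-7) = 5.91*2 = 11.82
Total: 2.22 + 29.95 + 11.82 = 43.99


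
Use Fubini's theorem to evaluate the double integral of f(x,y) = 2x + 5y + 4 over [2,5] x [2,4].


By Fubini, integrate in x first, then y.
Step 1: Fix y, integrate over x in [2,5]:
  integral(2x + 5y + 4, x=2..5)
  = 2*(5^2 - 2^2)/2 + (5y + 4)*(5 - 2)
  = 21 + (5y + 4)*3
  = 21 + 15y + 12
  = 33 + 15y
Step 2: Integrate over y in [2,4]:
  integral(33 + 15y, y=2..4)
  = 33*2 + 15*(4^2 - 2^2)/2
  = 66 + 90
  = 156


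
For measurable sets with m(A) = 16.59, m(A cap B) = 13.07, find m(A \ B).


m(A \ B) = m(A) - m(A n B)
= 16.59 - 13.07
= 3.52


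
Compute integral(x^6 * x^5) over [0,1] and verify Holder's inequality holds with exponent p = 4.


Step 1: Exact integral of f*g = integral(x^11, 0, 1) = 1/12
     = 0.083333
Step 2: Holder bound with p=4, q=1.333333:
  ||f||_p = (integral x^24 dx)^(1/4) = (1/25)^(1/4) = 0.447214
  ||g||_q = (integral x^6.666667 dx)^(1/1.333333) = (1/7.666667)^(1/1.333333) = 0.217043
Step 3: Holder bound = ||f||_p * ||g||_q = 0.447214 * 0.217043 = 0.097064
Verification: 0.083333 <= 0.097064 (Holder holds)


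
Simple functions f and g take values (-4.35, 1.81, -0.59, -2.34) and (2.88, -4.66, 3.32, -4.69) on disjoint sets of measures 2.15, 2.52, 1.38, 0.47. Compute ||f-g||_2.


Step 1: Compute differences f_i - g_i:
  -4.35 - 2.88 = -7.23
  1.81 - -4.66 = 6.47
  -0.59 - 3.32 = -3.91
  -2.34 - -4.69 = 2.35
Step 2: Compute |diff|^2 * measure for each set:
  |-7.23|^2 * 2.15 = 52.2729 * 2.15 = 112.386735
  |6.47|^2 * 2.52 = 41.8609 * 2.52 = 105.489468
  |-3.91|^2 * 1.38 = 15.2881 * 1.38 = 21.097578
  |2.35|^2 * 0.47 = 5.5225 * 0.47 = 2.595575
Step 3: Sum = 241.569356
Step 4: ||f-g||_2 = (241.569356)^(1/2) = 15.542502


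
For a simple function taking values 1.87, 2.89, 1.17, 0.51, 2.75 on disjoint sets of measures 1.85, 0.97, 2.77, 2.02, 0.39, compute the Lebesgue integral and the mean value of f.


Step 1: Integral = sum(value_i * measure_i)
= 1.87*1.85 + 2.89*0.97 + 1.17*2.77 + 0.51*2.02 + 2.75*0.39
= 3.4595 + 2.8033 + 3.2409 + 1.0302 + 1.0725
= 11.6064
Step 2: Total measure of domain = 1.85 + 0.97 + 2.77 + 2.02 + 0.39 = 8
Step 3: Average value = 11.6064 / 8 = 1.4508


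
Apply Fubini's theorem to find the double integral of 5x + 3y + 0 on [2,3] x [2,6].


By Fubini, integrate in x first, then y.
Step 1: Fix y, integrate over x in [2,3]:
  integral(5x + 3y + 0, x=2..3)
  = 5*(3^2 - 2^2)/2 + (3y + 0)*(3 - 2)
  = 12.5 + (3y + 0)*1
  = 12.5 + 3y + 0
  = 12.5 + 3y
Step 2: Integrate over y in [2,6]:
  integral(12.5 + 3y, y=2..6)
  = 12.5*4 + 3*(6^2 - 2^2)/2
  = 50 + 48
  = 98


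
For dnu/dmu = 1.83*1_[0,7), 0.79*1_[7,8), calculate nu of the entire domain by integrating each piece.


Integrate each piece of the Radon-Nikodym derivative:
Step 1: integral_0^7 1.83 dx = 1.83*(7-0) = 1.83*7 = 12.81
Step 2: integral_7^8 0.79 dx = 0.79*(8-7) = 0.79*1 = 0.79
Total: 12.81 + 0.79 = 13.6


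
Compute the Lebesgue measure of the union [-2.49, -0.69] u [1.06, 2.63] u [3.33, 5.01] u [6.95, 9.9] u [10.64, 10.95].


For pairwise disjoint intervals, m(union) = sum of lengths.
= (-0.69 - -2.49) + (2.63 - 1.06) + (5.01 - 3.33) + (9.9 - 6.95) + (10.95 - 10.64)
= 1.8 + 1.57 + 1.68 + 2.95 + 0.31
= 8.31


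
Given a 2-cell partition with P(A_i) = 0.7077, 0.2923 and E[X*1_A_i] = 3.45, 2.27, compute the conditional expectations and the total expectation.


For each cell A_i: E[X|A_i] = E[X*1_A_i] / P(A_i)
Step 1: E[X|A_1] = 3.45 / 0.7077 = 4.874947
Step 2: E[X|A_2] = 2.27 / 0.2923 = 7.765994
Verification: E[X] = sum E[X*1_A_i] = 3.45 + 2.27 = 5.72


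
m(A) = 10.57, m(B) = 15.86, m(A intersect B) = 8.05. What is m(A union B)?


By inclusion-exclusion: m(A u B) = m(A) + m(B) - m(A n B)
= 10.57 + 15.86 - 8.05
= 18.38


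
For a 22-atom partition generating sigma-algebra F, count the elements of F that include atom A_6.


Each element of F is a union of some subset S of the 22 atoms.
The element contains A_6 iff A_6 is in S.
So we count subsets S of {A_1,...,A_22} with A_6 in S: choose freely among the other 21 atoms.
Count = 2^(22-1) = 2^21 = 2097152.


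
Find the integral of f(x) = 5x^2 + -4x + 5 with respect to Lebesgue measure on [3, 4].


The Lebesgue integral of a Riemann-integrable function agrees with the Riemann integral.
Antiderivative F(x) = (5/3)x^3 + (-4/2)x^2 + 5x
F(4) = (5/3)*4^3 + (-4/2)*4^2 + 5*4
     = (5/3)*64 + (-4/2)*16 + 5*4
     = 106.666667 + -32 + 20
     = 94.666667
F(3) = 42
Integral = F(4) - F(3) = 94.666667 - 42 = 52.666667


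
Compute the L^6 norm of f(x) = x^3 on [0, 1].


Step 1: ||f||_6 = (integral_0^1 |x^3|^6 dx)^(1/6)
     = (integral_0^1 x^18 dx)^(1/6)
Step 2: integral_0^1 x^18 dx = [x^19/(19)] from 0 to 1 = 1^19/19
     = 1/19 = 0.052632
Step 3: ||f||_6 = (0.052632)^(1/6) = 0.612173


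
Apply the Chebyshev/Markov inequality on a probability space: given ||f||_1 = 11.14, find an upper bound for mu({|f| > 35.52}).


Chebyshev/Markov inequality: mu(|f| > eps) <= (||f||_p / eps)^p
Step 1: ||f||_1 / eps = 11.14 / 35.52 = 0.313626
Step 2: Raise to power p = 1:
  (0.313626)^1 = 0.313626
Step 3: Therefore mu(|f| > 35.52) <= 0.313626


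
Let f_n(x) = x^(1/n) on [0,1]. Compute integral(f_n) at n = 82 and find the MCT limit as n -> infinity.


At n = 82: f_82(x) = x^(1/82).
Step 1: integral(x^(1/82), 0, 1) = [x^(1/82+1) / (1/82+1)] from 0 to 1
     = 1 / (1/82 + 1) = 1 / ((82+1)/82) = 82/(82+1)
     = 82/83 = 0.987952
Step 2: As n -> infinity, f_n(x) = x^(1/n) -> 1 for x in (0,1], and f_n is increasing in n.
By MCT, lim_n integral(f_n) = integral(lim_n f_n) = integral(1, 0, 1) = 1.
Step 3: Verify convergence: 82/83 = 0.987952 -> 1


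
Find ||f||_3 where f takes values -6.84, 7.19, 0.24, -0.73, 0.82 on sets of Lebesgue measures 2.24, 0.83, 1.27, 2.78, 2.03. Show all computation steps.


Step 1: Compute |f_i|^3 for each value:
  |-6.84|^3 = 320.013504
  |7.19|^3 = 371.694959
  |0.24|^3 = 0.013824
  |-0.73|^3 = 0.389017
  |0.82|^3 = 0.551368
Step 2: Multiply by measures and sum:
  320.013504 * 2.24 = 716.830249
  371.694959 * 0.83 = 308.506816
  0.013824 * 1.27 = 0.017556
  0.389017 * 2.78 = 1.081467
  0.551368 * 2.03 = 1.119277
Sum = 716.830249 + 308.506816 + 0.017556 + 1.081467 + 1.119277 = 1027.555366
Step 3: Take the p-th root:
||f||_3 = (1027.555366)^(1/3) = 10.09102


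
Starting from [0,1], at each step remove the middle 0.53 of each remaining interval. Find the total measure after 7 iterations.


Step 1: At each step, fraction remaining = 1 - 0.53 = 0.47
Step 2: After 7 steps, measure = (0.47)^7
Result = 0.005066


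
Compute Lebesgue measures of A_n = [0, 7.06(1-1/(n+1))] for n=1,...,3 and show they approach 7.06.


By continuity of measure from below: if A_n increases to A, then m(A_n) -> m(A).
Here A = [0, 7.06], so m(A) = 7.06
Step 1: a_1 = 7.06*(1 - 1/2) = 3.53, m(A_1) = 3.53
Step 2: a_2 = 7.06*(1 - 1/3) = 4.7067, m(A_2) = 4.7067
Step 3: a_3 = 7.06*(1 - 1/4) = 5.295, m(A_3) = 5.295
Limit: m(A_n) -> m([0,7.06]) = 7.06


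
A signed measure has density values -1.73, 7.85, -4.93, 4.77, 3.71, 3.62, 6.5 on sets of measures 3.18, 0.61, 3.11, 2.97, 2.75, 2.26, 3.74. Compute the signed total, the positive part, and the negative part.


Step 1: Compute signed measure on each set:
  Set 1: -1.73 * 3.18 = -5.5014
  Set 2: 7.85 * 0.61 = 4.7885
  Set 3: -4.93 * 3.11 = -15.3323
  Set 4: 4.77 * 2.97 = 14.1669
  Set 5: 3.71 * 2.75 = 10.2025
  Set 6: 3.62 * 2.26 = 8.1812
  Set 7: 6.5 * 3.74 = 24.31
Step 2: Total signed measure = (-5.5014) + (4.7885) + (-15.3323) + (14.1669) + (10.2025) + (8.1812) + (24.31)
     = 40.8154
Step 3: Positive part mu+(X) = sum of positive contributions = 61.6491
Step 4: Negative part mu-(X) = |sum of negative contributions| = 20.8337


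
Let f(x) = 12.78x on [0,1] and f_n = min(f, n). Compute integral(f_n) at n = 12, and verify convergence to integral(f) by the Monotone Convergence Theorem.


f(x) = 12.78x on [0,1]; f_n(x) = min(12.78x, n). At n = 12:
Step 1: f(x) reaches 12 at x = 12/12.78 = 0.938967
Step 2: integral(f_12) = integral(12.78x, 0, 0.938967) + integral(12, 0.938967, 1)
       = 12.78*0.938967^2/2 + 12*(1 - 0.938967)
       = 5.633803 + 0.732394
       = 6.366197
Step 3: As n -> infinity, f_n increases to f, so by MCT integral(f_n) -> integral(f) = 12.78/2 = 6.39.
Convergence: integral(f_12) = 6.366197 -> 6.39 as n -> infinity


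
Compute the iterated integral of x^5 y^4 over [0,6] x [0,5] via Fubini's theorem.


By Fubini's theorem, the double integral factors as a product of single integrals:
Step 1: integral_0^6 x^5 dx = [x^6/6] from 0 to 6
     = 6^6/6 = 7776
Step 2: integral_0^5 y^4 dy = [y^5/5] from 0 to 5
     = 5^5/5 = 625
Step 3: Double integral = 7776 * 625 = 4.860000e+06


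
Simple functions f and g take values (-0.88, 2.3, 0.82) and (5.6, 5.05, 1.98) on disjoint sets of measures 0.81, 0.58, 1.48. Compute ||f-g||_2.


Step 1: Compute differences f_i - g_i:
  -0.88 - 5.6 = -6.48
  2.3 - 5.05 = -2.75
  0.82 - 1.98 = -1.16
Step 2: Compute |diff|^2 * measure for each set:
  |-6.48|^2 * 0.81 = 41.9904 * 0.81 = 34.012224
  |-2.75|^2 * 0.58 = 7.5625 * 0.58 = 4.38625
  |-1.16|^2 * 1.48 = 1.3456 * 1.48 = 1.991488
Step 3: Sum = 40.389962
Step 4: ||f-g||_2 = (40.389962)^(1/2) = 6.35531


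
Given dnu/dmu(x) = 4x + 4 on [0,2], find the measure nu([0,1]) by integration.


nu(A) = integral_A (dnu/dmu) dmu = integral_0^1 (4x + 4) dx
Step 1: Antiderivative F(x) = (4/2)x^2 + 4x
Step 2: F(1) = (4/2)*1^2 + 4*1 = 2 + 4 = 6
Step 3: F(0) = (4/2)*0^2 + 4*0 = 0.0 + 0 = 0.0
Step 4: nu([0,1]) = F(1) - F(0) = 6 - 0.0 = 6


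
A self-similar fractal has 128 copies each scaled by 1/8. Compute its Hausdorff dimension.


For a self-similar set with N copies scaled by 1/r:
dim_H = log(N)/log(r) = log(128)/log(8)
= 4.85203/2.079442
= 2.333333


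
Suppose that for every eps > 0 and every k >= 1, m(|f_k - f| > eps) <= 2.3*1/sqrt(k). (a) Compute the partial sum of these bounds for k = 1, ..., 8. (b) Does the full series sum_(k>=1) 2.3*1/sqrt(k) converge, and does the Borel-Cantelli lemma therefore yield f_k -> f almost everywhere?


Step 1: List the terms 2.3*1/sqrt(k) for k = 1 to 8:
  k=1: 2.3
  k=2: 1.626346
  k=3: 1.327906
  k=4: 1.15
  k=5: 1.028591
  k=6: 0.938971
  k=7: 0.869318
  k=8: 0.813173
Step 2: Partial sum = 2.3 + 1.626346 + 1.327906 + 1.15 + 1.028591 + 0.938971 + 0.869318 + 0.813173
     = 10.054305
Step 3: The full series sum_(k>=1) 2.3*1/sqrt(k) diverges (p-series with p = 1/2 <= 1; a nonzero constant multiple of a divergent series diverges).
Step 4: The (first) Borel-Cantelli lemma requires a summable sequence of measures, so it does not apply here;
        from this bound alone no conclusion about a.e. convergence can be drawn (convergence in measure still
        gives an a.e.-convergent subsequence, but not a.e. convergence of the whole sequence).
Conclusion: series diverges; Borel-Cantelli is inconclusive about a.e. convergence of f_k.


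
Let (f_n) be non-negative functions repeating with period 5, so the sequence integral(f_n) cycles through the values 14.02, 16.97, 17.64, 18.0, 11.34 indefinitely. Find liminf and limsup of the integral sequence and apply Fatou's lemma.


The sequence (integral(f_n)) is periodic with period 5, repeating the values 14.02, 16.97, 17.64, 18.0, 11.34 indefinitely.
Step 1: For a periodic sequence, every tail (a_m, a_(m+1), ...) contains all 5 period values infinitely often.
Step 2: Hence inf of every tail = min of the period values = min(14.02, 16.97, 17.64, 18.0, 11.34) = 11.34.
        liminf_n integral(f_n) = sup over m of (inf of tail from m) = 11.34.
Step 3: Similarly sup of every tail = max of the period values = 18.
        limsup_n integral(f_n) = 18.
Step 4: Fatou's lemma: integral(liminf_n f_n) <= liminf_n integral(f_n) = 11.34.
        So the integral of the pointwise liminf is at most 11.34.


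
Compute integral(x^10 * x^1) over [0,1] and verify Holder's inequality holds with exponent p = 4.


Step 1: Exact integral of f*g = integral(x^11, 0, 1) = 1/12
     = 0.083333
Step 2: Holder bound with p=4, q=1.333333:
  ||f||_p = (integral x^40 dx)^(1/4) = (1/41)^(1/4) = 0.395188
  ||g||_q = (integral x^1.333333 dx)^(1/1.333333) = (1/2.333333)^(1/1.333333) = 0.529685
Step 3: Holder bound = ||f||_p * ||g||_q = 0.395188 * 0.529685 = 0.209325
Verification: 0.083333 <= 0.209325 (Holder holds)


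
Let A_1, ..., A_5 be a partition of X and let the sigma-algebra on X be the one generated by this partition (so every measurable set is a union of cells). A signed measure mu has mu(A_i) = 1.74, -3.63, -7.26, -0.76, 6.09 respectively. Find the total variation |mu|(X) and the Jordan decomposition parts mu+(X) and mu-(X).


Step 1: Every measurable set is a union of atoms (the cells / points), so a Hahn decomposition is
  obtained by grouping atoms by sign: P = union of atoms with mu > 0, N = union of the remaining atoms.
  Atoms in P (indices): 1, 5;  atoms in N (indices): 2, 3, 4
  Positive values: 1.74, 6.09
  Negative values: -3.63, -7.26, -0.76
Step 2: mu+(X) = mu(P) = sum of positive atom values = 7.83
Step 3: mu-(X) = -mu(N) = sum of |negative atom values| = 11.65
Step 4: |mu|(X) = mu+(X) + mu-(X) = 7.83 + 11.65 = 19.48


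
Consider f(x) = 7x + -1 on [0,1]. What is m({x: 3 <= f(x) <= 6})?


f^(-1)([3, 6]) = {x : 3 <= 7x + -1 <= 6}
Solving: (3 - -1)/7 <= x <= (6 - -1)/7
= [0.571429, 1]
Intersecting with [0,1]: [0.571429, 1]
Measure = 1 - 0.571429 = 0.428571


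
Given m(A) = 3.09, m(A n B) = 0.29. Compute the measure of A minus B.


m(A \ B) = m(A) - m(A n B)
= 3.09 - 0.29
= 2.8


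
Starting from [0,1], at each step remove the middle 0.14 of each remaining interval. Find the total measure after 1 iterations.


Step 1: At each step, fraction remaining = 1 - 0.14 = 0.86
Step 2: After 1 steps, measure = (0.86)^1
Step 3: Computing the power step by step:
  After step 1: 0.86
Result = 0.86


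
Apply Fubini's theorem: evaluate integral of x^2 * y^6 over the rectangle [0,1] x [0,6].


By Fubini's theorem, the double integral factors as a product of single integrals:
Step 1: integral_0^1 x^2 dx = [x^3/3] from 0 to 1
     = 1^3/3 = 0.333333
Step 2: integral_0^6 y^6 dy = [y^7/7] from 0 to 6
     = 6^7/7 = 39990.857143
Step 3: Double integral = 0.333333 * 39990.857143 = 13330.285714


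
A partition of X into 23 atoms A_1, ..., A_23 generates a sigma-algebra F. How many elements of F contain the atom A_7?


Each element of F is a union of some subset S of the 23 atoms.
The element contains A_7 iff A_7 is in S.
So we count subsets S of {A_1,...,A_23} with A_7 in S: choose freely among the other 22 atoms.
Count = 2^(23-1) = 2^22 = 4194304.


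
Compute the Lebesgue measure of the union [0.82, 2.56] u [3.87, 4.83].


For pairwise disjoint intervals, m(union) = sum of lengths.
= (2.56 - 0.82) + (4.83 - 3.87)
= 1.74 + 0.96
= 2.7


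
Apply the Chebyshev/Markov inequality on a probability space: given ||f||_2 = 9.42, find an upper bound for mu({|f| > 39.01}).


Chebyshev/Markov inequality: mu(|f| > eps) <= (||f||_p / eps)^p
Step 1: ||f||_2 / eps = 9.42 / 39.01 = 0.241477
Step 2: Raise to power p = 2:
  (0.241477)^2 = 0.058311
Step 3: Therefore mu(|f| > 39.01) <= 0.058311


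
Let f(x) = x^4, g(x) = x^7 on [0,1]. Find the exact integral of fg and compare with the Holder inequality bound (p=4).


Step 1: Exact integral of f*g = integral(x^11, 0, 1) = 1/12
     = 0.083333
Step 2: Holder bound with p=4, q=1.333333:
  ||f||_p = (integral x^16 dx)^(1/4) = (1/17)^(1/4) = 0.492479
  ||g||_q = (integral x^9.333333 dx)^(1/1.333333) = (1/10.333333)^(1/1.333333) = 0.173508
Step 3: Holder bound = ||f||_p * ||g||_q = 0.492479 * 0.173508 = 0.085449
Verification: 0.083333 <= 0.085449 (Holder holds)


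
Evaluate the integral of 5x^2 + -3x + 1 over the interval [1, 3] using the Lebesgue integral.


The Lebesgue integral of a Riemann-integrable function agrees with the Riemann integral.
Antiderivative F(x) = (5/3)x^3 + (-3/2)x^2 + 1x
F(3) = (5/3)*3^3 + (-3/2)*3^2 + 1*3
     = (5/3)*27 + (-3/2)*9 + 1*3
     = 45 + -13.5 + 3
     = 34.5
F(1) = 1.166667
Integral = F(3) - F(1) = 34.5 - 1.166667 = 33.333333


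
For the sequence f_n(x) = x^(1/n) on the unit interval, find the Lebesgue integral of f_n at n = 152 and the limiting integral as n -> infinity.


At n = 152: f_152(x) = x^(1/152).
Step 1: integral(x^(1/152), 0, 1) = [x^(1/152+1) / (1/152+1)] from 0 to 1
     = 1 / (1/152 + 1) = 1 / ((152+1)/152) = 152/(152+1)
     = 152/153 = 0.993464
Step 2: As n -> infinity, f_n(x) = x^(1/n) -> 1 for x in (0,1], and f_n is increasing in n.
By MCT, lim_n integral(f_n) = integral(lim_n f_n) = integral(1, 0, 1) = 1.
Step 3: Verify convergence: 152/153 = 0.993464 -> 1


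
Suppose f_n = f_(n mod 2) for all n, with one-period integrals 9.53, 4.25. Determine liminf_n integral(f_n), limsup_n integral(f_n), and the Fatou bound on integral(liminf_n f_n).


The sequence (integral(f_n)) is periodic with period 2, repeating the values 9.53, 4.25 indefinitely.
Step 1: For a periodic sequence, every tail (a_m, a_(m+1), ...) contains all 2 period values infinitely often.
Step 2: Hence inf of every tail = min of the period values = min(9.53, 4.25) = 4.25.
        liminf_n integral(f_n) = sup over m of (inf of tail from m) = 4.25.
Step 3: Similarly sup of every tail = max of the period values = 9.53.
        limsup_n integral(f_n) = 9.53.
Step 4: Fatou's lemma: integral(liminf_n f_n) <= liminf_n integral(f_n) = 4.25.
        So the integral of the pointwise liminf is at most 4.25.


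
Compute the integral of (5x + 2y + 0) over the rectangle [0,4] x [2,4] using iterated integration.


By Fubini, integrate in x first, then y.
Step 1: Fix y, integrate over x in [0,4]:
  integral(5x + 2y + 0, x=0..4)
  = 5*(4^2 - 0^2)/2 + (2y + 0)*(4 - 0)
  = 40 + (2y + 0)*4
  = 40 + 8y + 0
  = 40 + 8y
Step 2: Integrate over y in [2,4]:
  integral(40 + 8y, y=2..4)
  = 40*2 + 8*(4^2 - 2^2)/2
  = 80 + 48
  = 128


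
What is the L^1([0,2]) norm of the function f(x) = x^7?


Step 1: ||f||_1 = (integral_0^2 |x^7|^1 dx)^(1/1)
     = (integral_0^2 x^7 dx)^(1/1)
Step 2: integral_0^2 x^7 dx = [x^8/(8)] from 0 to 2 = 2^8/8
     = 256/8 = 32
Step 3: ||f||_1 = (32)^(1/1) = 32


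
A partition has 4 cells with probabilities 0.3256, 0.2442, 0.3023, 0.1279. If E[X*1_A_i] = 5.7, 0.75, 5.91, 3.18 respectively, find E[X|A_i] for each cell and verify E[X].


For each cell A_i: E[X|A_i] = E[X*1_A_i] / P(A_i)
Step 1: E[X|A_1] = 5.7 / 0.3256 = 17.506143
Step 2: E[X|A_2] = 0.75 / 0.2442 = 3.071253
Step 3: E[X|A_3] = 5.91 / 0.3023 = 19.550116
Step 4: E[X|A_4] = 3.18 / 0.1279 = 24.863174
Verification: E[X] = sum E[X*1_A_i] = 5.7 + 0.75 + 5.91 + 3.18 = 15.54


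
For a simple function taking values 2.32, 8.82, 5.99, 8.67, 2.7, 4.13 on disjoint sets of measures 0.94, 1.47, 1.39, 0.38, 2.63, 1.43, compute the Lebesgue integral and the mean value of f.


Step 1: Integral = sum(value_i * measure_i)
= 2.32*0.94 + 8.82*1.47 + 5.99*1.39 + 8.67*0.38 + 2.7*2.63 + 4.13*1.43
= 2.1808 + 12.9654 + 8.3261 + 3.2946 + 7.101 + 5.9059
= 39.7738
Step 2: Total measure of domain = 0.94 + 1.47 + 1.39 + 0.38 + 2.63 + 1.43 = 8.24
Step 3: Average value = 39.7738 / 8.24 = 4.826917


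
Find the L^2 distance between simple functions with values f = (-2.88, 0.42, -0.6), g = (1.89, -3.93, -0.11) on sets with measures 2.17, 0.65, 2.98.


Step 1: Compute differences f_i - g_i:
  -2.88 - 1.89 = -4.77
  0.42 - -3.93 = 4.35
  -0.6 - -0.11 = -0.49
Step 2: Compute |diff|^2 * measure for each set:
  |-4.77|^2 * 2.17 = 22.7529 * 2.17 = 49.373793
  |4.35|^2 * 0.65 = 18.9225 * 0.65 = 12.299625
  |-0.49|^2 * 2.98 = 0.2401 * 2.98 = 0.715498
Step 3: Sum = 62.388916
Step 4: ||f-g||_2 = (62.388916)^(1/2) = 7.898665


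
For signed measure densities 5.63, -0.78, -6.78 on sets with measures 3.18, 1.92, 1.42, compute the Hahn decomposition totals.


Step 1: Compute signed measure on each set:
  Set 1: 5.63 * 3.18 = 17.9034
  Set 2: -0.78 * 1.92 = -1.4976
  Set 3: -6.78 * 1.42 = -9.6276
Step 2: Total signed measure = (17.9034) + (-1.4976) + (-9.6276)
     = 6.7782
Step 3: Positive part mu+(X) = sum of positive contributions = 17.9034
Step 4: Negative part mu-(X) = |sum of negative contributions| = 11.1252


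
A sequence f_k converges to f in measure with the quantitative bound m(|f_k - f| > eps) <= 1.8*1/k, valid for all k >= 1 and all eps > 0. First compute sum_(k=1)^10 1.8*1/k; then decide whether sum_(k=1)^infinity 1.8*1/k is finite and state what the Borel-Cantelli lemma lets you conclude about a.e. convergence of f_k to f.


Step 1: List the terms 1.8*1/k for k = 1 to 10:
  k=1: 1.8
  k=2: 0.9
  k=3: 0.6
  k=4: 0.45
  k=5: 0.36
  k=6: 0.3
  k=7: 0.257143
  k=8: 0.225
  k=9: 0.2
  k=10: 0.18
Step 2: Partial sum = 1.8 + 0.9 + 0.6 + 0.45 + 0.36 + 0.3 + 0.257143 + 0.225 + 0.2 + 0.18
     = 5.272143
Step 3: The full series sum_(k>=1) 1.8*1/k diverges (harmonic series, p = 1; a nonzero constant multiple of a divergent series diverges).
Step 4: The (first) Borel-Cantelli lemma requires a summable sequence of measures, so it does not apply here;
        from this bound alone no conclusion about a.e. convergence can be drawn (convergence in measure still
        gives an a.e.-convergent subsequence, but not a.e. convergence of the whole sequence).
Conclusion: series diverges; Borel-Cantelli is inconclusive about a.e. convergence of f_k.


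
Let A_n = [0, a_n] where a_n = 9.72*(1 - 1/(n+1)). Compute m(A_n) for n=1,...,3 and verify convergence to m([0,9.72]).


By continuity of measure from below: if A_n increases to A, then m(A_n) -> m(A).
Here A = [0, 9.72], so m(A) = 9.72
Step 1: a_1 = 9.72*(1 - 1/2) = 4.86, m(A_1) = 4.86
Step 2: a_2 = 9.72*(1 - 1/3) = 6.48, m(A_2) = 6.48
Step 3: a_3 = 9.72*(1 - 1/4) = 7.29, m(A_3) = 7.29
Limit: m(A_n) -> m([0,9.72]) = 9.72


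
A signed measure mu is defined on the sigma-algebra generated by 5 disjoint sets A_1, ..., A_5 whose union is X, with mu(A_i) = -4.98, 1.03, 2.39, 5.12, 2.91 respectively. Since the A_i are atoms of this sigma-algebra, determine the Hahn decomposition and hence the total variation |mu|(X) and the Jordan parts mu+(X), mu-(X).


Step 1: Every measurable set is a union of atoms (the cells / points), so a Hahn decomposition is
  obtained by grouping atoms by sign: P = union of atoms with mu > 0, N = union of the remaining atoms.
  Atoms in P (indices): 2, 3, 4, 5;  atoms in N (indices): 1
  Positive values: 1.03, 2.39, 5.12, 2.91
  Negative values: -4.98
Step 2: mu+(X) = mu(P) = sum of positive atom values = 11.45
Step 3: mu-(X) = -mu(N) = sum of |negative atom values| = 4.98
Step 4: |mu|(X) = mu+(X) + mu-(X) = 11.45 + 4.98 = 16.43


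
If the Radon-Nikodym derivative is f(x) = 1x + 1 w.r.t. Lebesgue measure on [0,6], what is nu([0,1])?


nu(A) = integral_A (dnu/dmu) dmu = integral_0^1 (1x + 1) dx
Step 1: Antiderivative F(x) = (1/2)x^2 + 1x
Step 2: F(1) = (1/2)*1^2 + 1*1 = 0.5 + 1 = 1.5
Step 3: F(0) = (1/2)*0^2 + 1*0 = 0.0 + 0 = 0.0
Step 4: nu([0,1]) = F(1) - F(0) = 1.5 - 0.0 = 1.5


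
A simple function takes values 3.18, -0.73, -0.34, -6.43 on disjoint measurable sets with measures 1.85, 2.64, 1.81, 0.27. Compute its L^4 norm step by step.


Step 1: Compute |f_i|^4 for each value:
  |3.18|^4 = 102.260634
  |-0.73|^4 = 0.283982
  |-0.34|^4 = 0.013363
  |-6.43|^4 = 1709.400756
Step 2: Multiply by measures and sum:
  102.260634 * 1.85 = 189.182172
  0.283982 * 2.64 = 0.749714
  0.013363 * 1.81 = 0.024188
  1709.400756 * 0.27 = 461.538204
Sum = 189.182172 + 0.749714 + 0.024188 + 461.538204 = 651.494278
Step 3: Take the p-th root:
||f||_4 = (651.494278)^(1/4) = 5.052166


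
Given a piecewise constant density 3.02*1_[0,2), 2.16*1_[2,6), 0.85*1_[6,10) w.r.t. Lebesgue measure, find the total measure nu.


Integrate each piece of the Radon-Nikodym derivative:
Step 1: integral_0^2 3.02 dx = 3.02*(2-0) = 3.02*2 = 6.04
Step 2: integral_2^6 2.16 dx = 2.16*(6-2) = 2.16*4 = 8.64
Step 3: integral_6^10 0.85 dx = 0.85*(10-6) = 0.85*4 = 3.4
Total: 6.04 + 8.64 + 3.4 = 18.08


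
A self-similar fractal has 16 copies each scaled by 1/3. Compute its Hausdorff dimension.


For a self-similar set with N copies scaled by 1/r:
dim_H = log(N)/log(r) = log(16)/log(3)
= 2.772589/1.098612
= 2.523719


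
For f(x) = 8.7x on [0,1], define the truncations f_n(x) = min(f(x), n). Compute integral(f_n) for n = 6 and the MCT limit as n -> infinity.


f(x) = 8.7x on [0,1]; f_n(x) = min(8.7x, n). At n = 6:
Step 1: f(x) reaches 6 at x = 6/8.7 = 0.689655
Step 2: integral(f_6) = integral(8.7x, 0, 0.689655) + integral(6, 0.689655, 1)
       = 8.7*0.689655^2/2 + 6*(1 - 0.689655)
       = 2.068966 + 1.862069
       = 3.931034
Step 3: As n -> infinity, f_n increases to f, so by MCT integral(f_n) -> integral(f) = 8.7/2 = 4.35.
Convergence: integral(f_6) = 3.931034 -> 4.35 as n -> infinity


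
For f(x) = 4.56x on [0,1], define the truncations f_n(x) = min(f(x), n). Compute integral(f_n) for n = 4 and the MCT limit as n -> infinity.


f(x) = 4.56x on [0,1]; f_n(x) = min(4.56x, n). At n = 4:
Step 1: f(x) reaches 4 at x = 4/4.56 = 0.877193
Step 2: integral(f_4) = integral(4.56x, 0, 0.877193) + integral(4, 0.877193, 1)
       = 4.56*0.877193^2/2 + 4*(1 - 0.877193)
       = 1.754386 + 0.491228
       = 2.245614
Step 3: As n -> infinity, f_n increases to f, so by MCT integral(f_n) -> integral(f) = 4.56/2 = 2.28.
Convergence: integral(f_4) = 2.245614 -> 2.28 as n -> infinity


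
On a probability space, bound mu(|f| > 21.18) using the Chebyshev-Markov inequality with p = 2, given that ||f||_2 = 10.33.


Chebyshev/Markov inequality: mu(|f| > eps) <= (||f||_p / eps)^p
Step 1: ||f||_2 / eps = 10.33 / 21.18 = 0.487724
Step 2: Raise to power p = 2:
  (0.487724)^2 = 0.237875
Step 3: Therefore mu(|f| > 21.18) <= 0.237875


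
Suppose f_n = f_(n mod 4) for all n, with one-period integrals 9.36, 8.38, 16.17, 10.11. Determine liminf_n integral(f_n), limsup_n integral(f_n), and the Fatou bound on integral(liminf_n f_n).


The sequence (integral(f_n)) is periodic with period 4, repeating the values 9.36, 8.38, 16.17, 10.11 indefinitely.
Step 1: For a periodic sequence, every tail (a_m, a_(m+1), ...) contains all 4 period values infinitely often.
Step 2: Hence inf of every tail = min of the period values = min(9.36, 8.38, 16.17, 10.11) = 8.38.
        liminf_n integral(f_n) = sup over m of (inf of tail from m) = 8.38.
Step 3: Similarly sup of every tail = max of the period values = 16.17.
        limsup_n integral(f_n) = 16.17.
Step 4: Fatou's lemma: integral(liminf_n f_n) <= liminf_n integral(f_n) = 8.38.
        So the integral of the pointwise liminf is at most 8.38.


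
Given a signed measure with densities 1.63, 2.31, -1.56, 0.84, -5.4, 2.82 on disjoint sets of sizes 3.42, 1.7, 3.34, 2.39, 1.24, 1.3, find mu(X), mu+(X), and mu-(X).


Step 1: Compute signed measure on each set:
  Set 1: 1.63 * 3.42 = 5.5746
  Set 2: 2.31 * 1.7 = 3.927
  Set 3: -1.56 * 3.34 = -5.2104
  Set 4: 0.84 * 2.39 = 2.0076
  Set 5: -5.4 * 1.24 = -6.696
  Set 6: 2.82 * 1.3 = 3.666
Step 2: Total signed measure = (5.5746) + (3.927) + (-5.2104) + (2.0076) + (-6.696) + (3.666)
     = 3.2688
Step 3: Positive part mu+(X) = sum of positive contributions = 15.1752
Step 4: Negative part mu-(X) = |sum of negative contributions| = 11.9064


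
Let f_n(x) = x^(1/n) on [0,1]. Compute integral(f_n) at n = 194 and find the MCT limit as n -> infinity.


At n = 194: f_194(x) = x^(1/194).
Step 1: integral(x^(1/194), 0, 1) = [x^(1/194+1) / (1/194+1)] from 0 to 1
     = 1 / (1/194 + 1) = 1 / ((194+1)/194) = 194/(194+1)
     = 194/195 = 0.994872
Step 2: As n -> infinity, f_n(x) = x^(1/n) -> 1 for x in (0,1], and f_n is increasing in n.
By MCT, lim_n integral(f_n) = integral(lim_n f_n) = integral(1, 0, 1) = 1.
Step 3: Verify convergence: 194/195 = 0.994872 -> 1


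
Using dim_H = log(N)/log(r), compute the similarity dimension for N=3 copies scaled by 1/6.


For a self-similar set with N copies scaled by 1/r:
dim_H = log(N)/log(r) = log(3)/log(6)
= 1.098612/1.791759
= 0.613147


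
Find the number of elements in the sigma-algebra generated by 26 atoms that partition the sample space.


Each element of the sigma-algebra is a union of some subset of the 26 atoms.
The number of such subsets is 2^26 = 67108864.


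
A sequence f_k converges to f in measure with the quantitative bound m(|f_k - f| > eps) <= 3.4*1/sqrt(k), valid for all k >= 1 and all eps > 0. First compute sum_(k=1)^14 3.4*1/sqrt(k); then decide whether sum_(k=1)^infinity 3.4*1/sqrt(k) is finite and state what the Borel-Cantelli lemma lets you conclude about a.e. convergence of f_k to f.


Step 1: List the terms 3.4*1/sqrt(k) for k = 1 to 14:
  k=1: 3.4
  k=2: 2.404163
  k=3: 1.962991
  k=4: 1.7
  k=5: 1.520526
  k=6: 1.388044
  k=7: 1.285079
  k=8: 1.202082
  k=9: 1.133333
  k=10: 1.075174
  k=11: 1.025139
  k=12: 0.981495
  k=13: 0.94299
  k=14: 0.908688
Step 2: Partial sum = 3.4 + 2.404163 + 1.962991 + 1.7 + 1.520526 + 1.388044 + 1.285079 + 1.202082 + 1.133333 + 1.075174 + 1.025139 + 0.981495 + 0.94299 + 0.908688
     = 20.929705
Step 3: The full series sum_(k>=1) 3.4*1/sqrt(k) diverges (p-series with p = 1/2 <= 1; a nonzero constant multiple of a divergent series diverges).
Step 4: The (first) Borel-Cantelli lemma requires a summable sequence of measures, so it does not apply here;
        from this bound alone no conclusion about a.e. convergence can be drawn (convergence in measure still
        gives an a.e.-convergent subsequence, but not a.e. convergence of the whole sequence).
Conclusion: series diverges; Borel-Cantelli is inconclusive about a.e. convergence of f_k.


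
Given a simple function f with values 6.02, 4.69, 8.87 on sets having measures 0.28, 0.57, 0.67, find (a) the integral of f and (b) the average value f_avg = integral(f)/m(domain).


Step 1: Integral = sum(value_i * measure_i)
= 6.02*0.28 + 4.69*0.57 + 8.87*0.67
= 1.6856 + 2.6733 + 5.9429
= 10.3018
Step 2: Total measure of domain = 0.28 + 0.57 + 0.67 = 1.52
Step 3: Average value = 10.3018 / 1.52 = 6.7775


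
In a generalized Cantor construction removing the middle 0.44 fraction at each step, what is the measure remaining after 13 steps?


Step 1: At each step, fraction remaining = 1 - 0.44 = 0.56
Step 2: After 13 steps, measure = (0.56)^13
Result = 5.326530e-04


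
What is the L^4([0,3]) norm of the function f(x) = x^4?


Step 1: ||f||_4 = (integral_0^3 |x^4|^4 dx)^(1/4)
     = (integral_0^3 x^16 dx)^(1/4)
Step 2: integral_0^3 x^16 dx = [x^17/(17)] from 0 to 3 = 3^17/17
     = 129140163/17 = 7.596480e+06
Step 3: ||f||_4 = (7.596480e+06)^(1/4) = 52.49925


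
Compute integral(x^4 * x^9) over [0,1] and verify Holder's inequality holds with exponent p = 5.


Step 1: Exact integral of f*g = integral(x^13, 0, 1) = 1/14
     = 0.071429
Step 2: Holder bound with p=5, q=1.25:
  ||f||_p = (integral x^20 dx)^(1/5) = (1/21)^(1/5) = 0.543946
  ||g||_q = (integral x^11.25 dx)^(1/1.25) = (1/12.25)^(1/1.25) = 0.134738
Step 3: Holder bound = ||f||_p * ||g||_q = 0.543946 * 0.134738 = 0.07329
Verification: 0.071429 <= 0.07329 (Holder holds)


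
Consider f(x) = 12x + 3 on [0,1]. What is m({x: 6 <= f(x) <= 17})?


f^(-1)([6, 17]) = {x : 6 <= 12x + 3 <= 17}
Solving: (6 - 3)/12 <= x <= (17 - 3)/12
= [0.25, 1.166667]
Intersecting with [0,1]: [0.25, 1]
Measure = 1 - 0.25 = 0.75


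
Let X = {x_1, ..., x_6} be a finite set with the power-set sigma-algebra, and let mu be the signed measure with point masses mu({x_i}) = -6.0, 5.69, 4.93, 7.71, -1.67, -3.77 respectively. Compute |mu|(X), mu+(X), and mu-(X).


Step 1: Every measurable set is a union of atoms (the cells / points), so a Hahn decomposition is
  obtained by grouping atoms by sign: P = union of atoms with mu > 0, N = union of the remaining atoms.
  Atoms in P (indices): 2, 3, 4;  atoms in N (indices): 1, 5, 6
  Positive values: 5.69, 4.93, 7.71
  Negative values: -6, -1.67, -3.77
Step 2: mu+(X) = mu(P) = sum of positive atom values = 18.33
Step 3: mu-(X) = -mu(N) = sum of |negative atom values| = 11.44
Step 4: |mu|(X) = mu+(X) + mu-(X) = 18.33 + 11.44 = 29.77


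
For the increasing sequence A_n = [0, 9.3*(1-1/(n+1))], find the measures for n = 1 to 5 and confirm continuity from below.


By continuity of measure from below: if A_n increases to A, then m(A_n) -> m(A).
Here A = [0, 9.3], so m(A) = 9.3
Step 1: a_1 = 9.3*(1 - 1/2) = 4.65, m(A_1) = 4.65
Step 2: a_2 = 9.3*(1 - 1/3) = 6.2, m(A_2) = 6.2
Step 3: a_3 = 9.3*(1 - 1/4) = 6.975, m(A_3) = 6.975
Step 4: a_4 = 9.3*(1 - 1/5) = 7.44, m(A_4) = 7.44
Step 5: a_5 = 9.3*(1 - 1/6) = 7.75, m(A_5) = 7.75
Limit: m(A_n) -> m([0,9.3]) = 9.3
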